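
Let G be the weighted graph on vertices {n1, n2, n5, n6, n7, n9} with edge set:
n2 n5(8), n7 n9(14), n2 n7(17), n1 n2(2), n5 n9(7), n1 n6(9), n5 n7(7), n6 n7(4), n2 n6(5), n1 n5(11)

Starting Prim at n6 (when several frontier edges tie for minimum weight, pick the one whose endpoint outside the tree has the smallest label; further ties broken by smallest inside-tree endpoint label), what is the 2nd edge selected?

Grow the tree from n6 using Prim:
Step 1: frontier [n6 n7 4, n2 n6 5, n1 n6 9] → take n6 n7 (4); add n7.
Step 2: frontier [n2 n6 5, n1 n6 9, n5 n7 7, n7 n9 14, n2 n7 17] → take n2 n6 (5); add n2.
Step 3: frontier [n1 n2 2, n2 n5 8, n1 n6 9, n5 n7 7, n7 n9 14] → take n1 n2 (2); add n1.
Step 4: frontier [n1 n5 11, n2 n5 8, n5 n7 7, n7 n9 14] → take n5 n7 (7); add n5.
Step 5: frontier [n5 n9 7, n7 n9 14] → take n5 n9 (7); add n9.
The 2nd edge added is n2 n6.

n2-n6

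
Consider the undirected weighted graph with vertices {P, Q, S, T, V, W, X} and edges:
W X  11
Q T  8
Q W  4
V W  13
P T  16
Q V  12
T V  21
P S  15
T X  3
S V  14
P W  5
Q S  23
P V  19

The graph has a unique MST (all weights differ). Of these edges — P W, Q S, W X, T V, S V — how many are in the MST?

Kruskal: consider edges lightest-first.
T X (3): add — endpoints in different components.
Q W (4): add — endpoints in different components.
P W (5): add — endpoints in different components.
Q T (8): add — endpoints in different components.
W X (11): skip — W and X already connected.
Q V (12): add — endpoints in different components.
V W (13): skip — W and V already connected.
S V (14): add — endpoints in different components.
MST edge set: {T X, Q W, P W, Q T, Q V, S V}.
Of the listed edges, {P W, S V} are in the MST → 2.

2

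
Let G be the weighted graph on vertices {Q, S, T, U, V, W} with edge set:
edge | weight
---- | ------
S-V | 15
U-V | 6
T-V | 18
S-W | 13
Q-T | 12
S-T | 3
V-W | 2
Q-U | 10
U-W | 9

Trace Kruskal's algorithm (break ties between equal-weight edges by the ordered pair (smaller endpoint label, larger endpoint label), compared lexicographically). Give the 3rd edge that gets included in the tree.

Kruskal: consider edges lightest-first.
V-W (2): add. Components now {T} {V,W} {S} {Q} {U}
S-T (3): add. Components now {S,T} {V,W} {Q} {U}
U-V (6): add. Components now {S,T} {U,V,W} {Q}
U-W (9): skip — W and U already connected.
Q-U (10): add. Components now {S,T} {Q,U,V,W}
Q-T (12): add. Components now {Q,S,T,U,V,W}
The 3rd edge added is U-V.

U-V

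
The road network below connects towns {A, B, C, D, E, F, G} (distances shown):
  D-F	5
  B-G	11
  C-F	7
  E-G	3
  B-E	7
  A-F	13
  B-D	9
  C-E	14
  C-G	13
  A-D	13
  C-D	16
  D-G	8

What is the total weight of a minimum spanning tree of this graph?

Prim, starting at F.
Step 1: cheapest edge leaving the tree is D-F (5); add D.
Step 2: cheapest edge leaving the tree is C-F (7); add C.
Step 3: cheapest edge leaving the tree is D-G (8); add G.
Step 4: cheapest edge leaving the tree is E-G (3); add E.
Step 5: cheapest edge leaving the tree is B-E (7); add B.
Step 6: cheapest edge leaving the tree is A-D (13); add A.
MST edges: D-F, C-F, D-G, E-G, B-E, A-D; total weight 5+7+8+3+7+13 = 43.

43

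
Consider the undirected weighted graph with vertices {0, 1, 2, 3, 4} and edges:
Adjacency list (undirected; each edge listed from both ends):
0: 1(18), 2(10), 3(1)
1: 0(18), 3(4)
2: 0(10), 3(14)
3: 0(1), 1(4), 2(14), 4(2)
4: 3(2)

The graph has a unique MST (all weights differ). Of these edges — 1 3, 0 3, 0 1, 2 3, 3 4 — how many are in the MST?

3

Kruskal: consider edges lightest-first.
0 3 (1): add — endpoints in different components.
3 4 (2): add — endpoints in different components.
1 3 (4): add — endpoints in different components.
0 2 (10): add — endpoints in different components.
MST edge set: {0 3, 3 4, 1 3, 0 2}.
Of the listed edges, {1 3, 0 3, 3 4} are in the MST → 3.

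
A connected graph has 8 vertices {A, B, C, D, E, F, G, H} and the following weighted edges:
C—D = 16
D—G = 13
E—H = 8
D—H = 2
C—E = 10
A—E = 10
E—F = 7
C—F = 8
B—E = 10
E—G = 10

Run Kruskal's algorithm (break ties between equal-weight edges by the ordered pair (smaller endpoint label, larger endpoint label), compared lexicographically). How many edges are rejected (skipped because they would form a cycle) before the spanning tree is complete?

Kruskal's algorithm — process edges by increasing weight (ties by edge label):
D—H (2): add — endpoints in different components.
E—F (7): add — endpoints in different components.
C—F (8): add — endpoints in different components.
E—H (8): add — endpoints in different components.
A—E (10): add — endpoints in different components.
B—E (10): add — endpoints in different components.
C—E (10): skip — C and E already connected.
E—G (10): add — endpoints in different components.
Edges rejected before the tree was complete: 1.

1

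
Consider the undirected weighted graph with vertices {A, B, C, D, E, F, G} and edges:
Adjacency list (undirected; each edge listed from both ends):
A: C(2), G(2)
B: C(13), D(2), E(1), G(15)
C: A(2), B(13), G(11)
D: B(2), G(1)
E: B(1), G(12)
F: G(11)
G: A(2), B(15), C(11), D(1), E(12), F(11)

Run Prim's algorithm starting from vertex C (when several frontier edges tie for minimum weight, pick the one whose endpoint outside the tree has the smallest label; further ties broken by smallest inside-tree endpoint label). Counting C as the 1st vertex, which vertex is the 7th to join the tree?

F

Prim's algorithm from C:
Step 1: cheapest edge leaving the tree is A—C (2); add A.
Step 2: cheapest edge leaving the tree is A—G (2); add G.
Step 3: cheapest edge leaving the tree is D—G (1); add D.
Step 4: cheapest edge leaving the tree is B—D (2); add B.
Step 5: cheapest edge leaving the tree is B—E (1); add E.
Step 6: cheapest edge leaving the tree is F—G (11); add F.
Vertex order: C, A, G, D, B, E, F. The 7th vertex is F.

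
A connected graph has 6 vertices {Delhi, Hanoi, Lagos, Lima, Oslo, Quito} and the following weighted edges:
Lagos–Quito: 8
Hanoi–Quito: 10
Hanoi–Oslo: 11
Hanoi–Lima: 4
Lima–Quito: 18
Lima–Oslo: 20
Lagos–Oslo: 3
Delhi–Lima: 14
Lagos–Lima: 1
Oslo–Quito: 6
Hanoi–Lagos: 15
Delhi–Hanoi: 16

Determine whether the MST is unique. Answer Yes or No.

Yes

Kruskal: consider edges lightest-first.
Lagos–Lima (1): add — endpoints in different components.
Lagos–Oslo (3): add — endpoints in different components.
Hanoi–Lima (4): add — endpoints in different components.
Oslo–Quito (6): add — endpoints in different components.
Lagos–Quito (8): skip — Quito and Lagos already connected.
Hanoi–Quito (10): skip — Quito and Hanoi already connected.
Hanoi–Oslo (11): skip — Oslo and Hanoi already connected.
Delhi–Lima (14): add — endpoints in different components.
Every non-tree edge has weight strictly greater than the heaviest edge on the tree path between its endpoints, so the MST is unique.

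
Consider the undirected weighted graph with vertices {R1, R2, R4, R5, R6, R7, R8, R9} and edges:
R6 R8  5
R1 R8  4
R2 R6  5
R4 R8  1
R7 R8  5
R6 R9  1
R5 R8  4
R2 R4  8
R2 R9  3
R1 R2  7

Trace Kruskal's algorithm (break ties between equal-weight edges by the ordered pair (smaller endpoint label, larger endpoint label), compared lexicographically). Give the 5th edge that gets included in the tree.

Sort edges by weight, then run Kruskal:
R4 R8 (1): add — endpoints in different components.
R6 R9 (1): add — endpoints in different components.
R2 R9 (3): add — endpoints in different components.
R1 R8 (4): add — endpoints in different components.
R5 R8 (4): add — endpoints in different components.
R2 R6 (5): skip — R2 and R6 already connected.
R6 R8 (5): add — endpoints in different components.
R7 R8 (5): add — endpoints in different components.
The 5th edge added is R5 R8.

R5-R8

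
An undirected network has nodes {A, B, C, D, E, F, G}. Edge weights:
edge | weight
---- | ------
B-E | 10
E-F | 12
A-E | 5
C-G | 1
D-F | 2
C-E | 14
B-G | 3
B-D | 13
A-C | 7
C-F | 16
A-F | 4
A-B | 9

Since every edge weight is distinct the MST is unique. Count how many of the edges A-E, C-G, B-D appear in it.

2

Kruskal's algorithm — process edges by increasing weight (ties by edge label):
C-G (1): add. Components now {A} {B} {C,G} {D} {E} {F}
D-F (2): add. Components now {A} {B} {C,G} {D,F} {E}
B-G (3): add. Components now {A} {B,C,G} {D,F} {E}
A-F (4): add. Components now {A,D,F} {B,C,G} {E}
A-E (5): add. Components now {A,D,E,F} {B,C,G}
A-C (7): add. Components now {A,B,C,D,E,F,G}
MST edge set: {C-G, D-F, B-G, A-F, A-E, A-C}.
Of the listed edges, {A-E, C-G} are in the MST → 2.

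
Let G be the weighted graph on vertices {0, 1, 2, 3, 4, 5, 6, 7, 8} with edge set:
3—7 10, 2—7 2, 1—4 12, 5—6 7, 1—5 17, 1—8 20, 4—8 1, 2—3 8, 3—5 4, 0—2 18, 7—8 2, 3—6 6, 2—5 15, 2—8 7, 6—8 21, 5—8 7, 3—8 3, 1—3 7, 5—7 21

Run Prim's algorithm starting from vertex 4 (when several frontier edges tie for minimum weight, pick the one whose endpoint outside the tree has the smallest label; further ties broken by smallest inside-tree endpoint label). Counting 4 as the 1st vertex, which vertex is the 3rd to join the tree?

7

Grow the tree from 4 using Prim:
Step 1: cheapest edge leaving the tree is 4—8 (1); add 8.
Step 2: cheapest edge leaving the tree is 7—8 (2); add 7.
Step 3: cheapest edge leaving the tree is 2—7 (2); add 2.
Step 4: cheapest edge leaving the tree is 3—8 (3); add 3.
Step 5: cheapest edge leaving the tree is 3—5 (4); add 5.
Step 6: cheapest edge leaving the tree is 3—6 (6); add 6.
Step 7: cheapest edge leaving the tree is 1—3 (7); add 1.
Step 8: cheapest edge leaving the tree is 0—2 (18); add 0.
Vertex order: 4, 8, 7, 2, 3, 5, 6, 1, 0. The 3rd vertex is 7.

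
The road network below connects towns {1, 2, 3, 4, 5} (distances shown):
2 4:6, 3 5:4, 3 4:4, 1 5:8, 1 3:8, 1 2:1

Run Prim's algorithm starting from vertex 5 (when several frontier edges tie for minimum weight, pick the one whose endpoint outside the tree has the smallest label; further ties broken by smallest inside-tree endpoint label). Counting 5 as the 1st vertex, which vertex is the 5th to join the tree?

1

Grow the tree from 5 using Prim:
Step 1: cheapest edge leaving the tree is 3 5 (4); add 3.
Step 2: cheapest edge leaving the tree is 3 4 (4); add 4.
Step 3: cheapest edge leaving the tree is 2 4 (6); add 2.
Step 4: cheapest edge leaving the tree is 1 2 (1); add 1.
Vertex order: 5, 3, 4, 2, 1. The 5th vertex is 1.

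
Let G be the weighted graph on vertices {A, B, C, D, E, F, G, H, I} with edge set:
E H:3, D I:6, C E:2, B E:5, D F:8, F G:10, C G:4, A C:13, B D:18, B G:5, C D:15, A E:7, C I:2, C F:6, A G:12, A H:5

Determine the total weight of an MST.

33

Kruskal: consider edges lightest-first.
C E (2): add — endpoints in different components.
C I (2): add — endpoints in different components.
E H (3): add — endpoints in different components.
C G (4): add — endpoints in different components.
A H (5): add — endpoints in different components.
B E (5): add — endpoints in different components.
B G (5): skip — B and G already connected.
C F (6): add — endpoints in different components.
D I (6): add — endpoints in different components.
MST edges: C E, C I, E H, C G, A H, B E, C F, D I; total weight 2+2+3+4+5+5+6+6 = 33.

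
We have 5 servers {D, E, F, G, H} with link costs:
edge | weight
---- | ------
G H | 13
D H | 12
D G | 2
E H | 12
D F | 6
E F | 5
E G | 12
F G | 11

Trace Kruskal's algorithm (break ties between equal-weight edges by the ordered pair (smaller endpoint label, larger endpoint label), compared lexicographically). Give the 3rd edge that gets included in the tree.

Kruskal: consider edges lightest-first.
D G (2): add — endpoints in different components.
E F (5): add — endpoints in different components.
D F (6): add — endpoints in different components.
F G (11): skip — F and G already connected.
D H (12): add — endpoints in different components.
The 3rd edge added is D F.

D-F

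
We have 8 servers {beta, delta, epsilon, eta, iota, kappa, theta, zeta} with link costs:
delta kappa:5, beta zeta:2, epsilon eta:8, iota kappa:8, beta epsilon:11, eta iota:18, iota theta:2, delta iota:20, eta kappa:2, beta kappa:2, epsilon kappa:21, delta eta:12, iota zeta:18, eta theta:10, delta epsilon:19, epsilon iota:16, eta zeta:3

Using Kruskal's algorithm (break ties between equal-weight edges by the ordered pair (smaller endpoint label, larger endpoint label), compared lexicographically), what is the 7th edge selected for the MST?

Sort edges by weight, then run Kruskal:
beta kappa (2): add — endpoints in different components.
beta zeta (2): add — endpoints in different components.
eta kappa (2): add — endpoints in different components.
iota theta (2): add — endpoints in different components.
eta zeta (3): skip — eta and zeta already connected.
delta kappa (5): add — endpoints in different components.
epsilon eta (8): add — endpoints in different components.
iota kappa (8): add — endpoints in different components.
The 7th edge added is iota kappa.

iota-kappa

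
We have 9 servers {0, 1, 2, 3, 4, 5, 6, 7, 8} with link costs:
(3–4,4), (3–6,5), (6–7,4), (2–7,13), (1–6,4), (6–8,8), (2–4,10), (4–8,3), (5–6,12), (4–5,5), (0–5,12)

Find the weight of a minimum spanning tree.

Prim's algorithm from 1:
Step 1: cheapest edge leaving the tree is 1–6 (4); add 6.
Step 2: cheapest edge leaving the tree is 6–7 (4); add 7.
Step 3: cheapest edge leaving the tree is 3–6 (5); add 3.
Step 4: cheapest edge leaving the tree is 3–4 (4); add 4.
Step 5: cheapest edge leaving the tree is 4–8 (3); add 8.
Step 6: cheapest edge leaving the tree is 4–5 (5); add 5.
Step 7: cheapest edge leaving the tree is 2–4 (10); add 2.
Step 8: cheapest edge leaving the tree is 0–5 (12); add 0.
MST edges: 1–6, 6–7, 3–6, 3–4, 4–8, 4–5, 2–4, 0–5; total weight 4+4+5+4+3+5+10+12 = 47.

47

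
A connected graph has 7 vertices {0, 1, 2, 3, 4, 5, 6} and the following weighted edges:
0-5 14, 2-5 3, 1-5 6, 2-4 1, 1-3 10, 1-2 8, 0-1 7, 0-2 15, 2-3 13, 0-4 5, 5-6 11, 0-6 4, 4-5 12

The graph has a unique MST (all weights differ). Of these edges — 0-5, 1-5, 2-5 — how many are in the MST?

Sort edges by weight, then run Kruskal:
2-4 (1): add — endpoints in different components.
2-5 (3): add — endpoints in different components.
0-6 (4): add — endpoints in different components.
0-4 (5): add — endpoints in different components.
1-5 (6): add — endpoints in different components.
0-1 (7): skip — 0 and 1 already connected.
1-2 (8): skip — 1 and 2 already connected.
1-3 (10): add — endpoints in different components.
MST edge set: {2-4, 2-5, 0-6, 0-4, 1-5, 1-3}.
Of the listed edges, {1-5, 2-5} are in the MST → 2.

2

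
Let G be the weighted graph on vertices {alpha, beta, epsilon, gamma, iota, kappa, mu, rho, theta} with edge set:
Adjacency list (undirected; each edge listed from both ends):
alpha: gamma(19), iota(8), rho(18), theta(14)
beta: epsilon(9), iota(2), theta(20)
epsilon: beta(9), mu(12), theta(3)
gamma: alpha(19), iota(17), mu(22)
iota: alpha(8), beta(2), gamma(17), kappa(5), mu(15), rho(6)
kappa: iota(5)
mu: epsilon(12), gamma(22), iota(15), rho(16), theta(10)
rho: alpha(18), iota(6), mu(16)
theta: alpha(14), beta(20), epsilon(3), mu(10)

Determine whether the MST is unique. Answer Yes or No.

Sort edges by weight, then run Kruskal:
beta-iota (2): add — endpoints in different components.
epsilon-theta (3): add — endpoints in different components.
iota-kappa (5): add — endpoints in different components.
iota-rho (6): add — endpoints in different components.
alpha-iota (8): add — endpoints in different components.
beta-epsilon (9): add — endpoints in different components.
mu-theta (10): add — endpoints in different components.
epsilon-mu (12): skip — mu and epsilon already connected.
alpha-theta (14): skip — alpha and theta already connected.
iota-mu (15): skip — mu and iota already connected.
mu-rho (16): skip — mu and rho already connected.
gamma-iota (17): add — endpoints in different components.
Every non-tree edge has weight strictly greater than the heaviest edge on the tree path between its endpoints, so the MST is unique.

Yes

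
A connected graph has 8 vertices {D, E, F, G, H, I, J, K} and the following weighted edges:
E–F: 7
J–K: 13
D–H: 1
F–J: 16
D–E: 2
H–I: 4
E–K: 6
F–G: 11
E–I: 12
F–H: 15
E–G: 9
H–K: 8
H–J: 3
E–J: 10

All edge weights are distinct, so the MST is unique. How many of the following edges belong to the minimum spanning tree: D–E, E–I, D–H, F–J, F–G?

2

Sort edges by weight, then run Kruskal:
D–H (1): add — endpoints in different components.
D–E (2): add — endpoints in different components.
H–J (3): add — endpoints in different components.
H–I (4): add — endpoints in different components.
E–K (6): add — endpoints in different components.
E–F (7): add — endpoints in different components.
H–K (8): skip — H and K already connected.
E–G (9): add — endpoints in different components.
MST edge set: {D–H, D–E, H–J, H–I, E–K, E–F, E–G}.
Of the listed edges, {D–E, D–H} are in the MST → 2.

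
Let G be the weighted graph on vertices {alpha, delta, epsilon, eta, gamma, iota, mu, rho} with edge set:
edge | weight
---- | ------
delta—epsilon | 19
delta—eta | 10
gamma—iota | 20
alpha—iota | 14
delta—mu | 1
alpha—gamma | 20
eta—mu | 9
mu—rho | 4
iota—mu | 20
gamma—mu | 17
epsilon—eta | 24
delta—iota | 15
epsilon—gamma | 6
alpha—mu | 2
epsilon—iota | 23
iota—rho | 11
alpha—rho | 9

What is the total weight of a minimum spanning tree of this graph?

Kruskal's algorithm — process edges by increasing weight (ties by edge label):
delta—mu (1): add — endpoints in different components.
alpha—mu (2): add — endpoints in different components.
mu—rho (4): add — endpoints in different components.
epsilon—gamma (6): add — endpoints in different components.
alpha—rho (9): skip — rho and alpha already connected.
eta—mu (9): add — endpoints in different components.
delta—eta (10): skip — delta and eta already connected.
iota—rho (11): add — endpoints in different components.
alpha—iota (14): skip — iota and alpha already connected.
delta—iota (15): skip — delta and iota already connected.
gamma—mu (17): add — endpoints in different components.
MST edges: delta—mu, alpha—mu, mu—rho, epsilon—gamma, eta—mu, iota—rho, gamma—mu; total weight 1+2+4+6+9+11+17 = 50.

50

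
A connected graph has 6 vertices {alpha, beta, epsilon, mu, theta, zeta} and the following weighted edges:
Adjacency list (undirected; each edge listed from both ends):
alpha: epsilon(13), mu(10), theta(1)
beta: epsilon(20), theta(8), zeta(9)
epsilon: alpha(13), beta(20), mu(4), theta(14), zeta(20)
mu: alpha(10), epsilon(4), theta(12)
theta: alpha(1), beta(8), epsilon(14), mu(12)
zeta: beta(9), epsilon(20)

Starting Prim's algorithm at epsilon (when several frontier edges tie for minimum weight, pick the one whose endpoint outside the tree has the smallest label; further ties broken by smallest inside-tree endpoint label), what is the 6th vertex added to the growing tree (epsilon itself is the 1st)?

zeta

Prim, starting at epsilon.
Step 1: cheapest edge leaving the tree is epsilon mu (4); add mu.
Step 2: cheapest edge leaving the tree is alpha mu (10); add alpha.
Step 3: cheapest edge leaving the tree is alpha theta (1); add theta.
Step 4: cheapest edge leaving the tree is beta theta (8); add beta.
Step 5: cheapest edge leaving the tree is beta zeta (9); add zeta.
Vertex order: epsilon, mu, alpha, theta, beta, zeta. The 6th vertex is zeta.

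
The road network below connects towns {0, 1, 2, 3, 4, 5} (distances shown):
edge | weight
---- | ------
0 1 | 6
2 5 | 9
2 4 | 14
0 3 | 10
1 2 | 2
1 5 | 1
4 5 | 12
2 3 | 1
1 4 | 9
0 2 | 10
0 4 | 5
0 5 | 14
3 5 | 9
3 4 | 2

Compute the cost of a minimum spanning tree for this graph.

Prim's algorithm from 4:
Step 1: cheapest edge leaving the tree is 3 4 (2); add 3.
Step 2: cheapest edge leaving the tree is 2 3 (1); add 2.
Step 3: cheapest edge leaving the tree is 1 2 (2); add 1.
Step 4: cheapest edge leaving the tree is 1 5 (1); add 5.
Step 5: cheapest edge leaving the tree is 0 4 (5); add 0.
MST edges: 3 4, 2 3, 1 2, 1 5, 0 4; total weight 2+1+2+1+5 = 11.

11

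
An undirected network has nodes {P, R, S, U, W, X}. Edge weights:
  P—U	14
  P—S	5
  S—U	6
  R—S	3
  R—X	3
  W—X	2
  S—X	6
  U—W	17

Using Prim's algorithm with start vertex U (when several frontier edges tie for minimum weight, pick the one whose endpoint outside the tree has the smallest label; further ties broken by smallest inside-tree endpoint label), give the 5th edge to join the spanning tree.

Prim's algorithm from U:
Step 1: cheapest edge leaving the tree is S—U (6); add S.
Step 2: cheapest edge leaving the tree is R—S (3); add R.
Step 3: cheapest edge leaving the tree is R—X (3); add X.
Step 4: cheapest edge leaving the tree is W—X (2); add W.
Step 5: cheapest edge leaving the tree is P—S (5); add P.
The 5th edge added is P—S.

P-S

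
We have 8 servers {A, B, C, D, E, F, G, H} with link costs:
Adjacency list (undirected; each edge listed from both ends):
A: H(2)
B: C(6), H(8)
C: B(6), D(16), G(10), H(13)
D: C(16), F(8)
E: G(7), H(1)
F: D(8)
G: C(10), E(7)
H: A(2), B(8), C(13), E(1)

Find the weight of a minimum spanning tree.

48

Kruskal: consider edges lightest-first.
E–H (1): add — endpoints in different components.
A–H (2): add — endpoints in different components.
B–C (6): add — endpoints in different components.
E–G (7): add — endpoints in different components.
B–H (8): add — endpoints in different components.
D–F (8): add — endpoints in different components.
C–G (10): skip — C and G already connected.
C–H (13): skip — C and H already connected.
C–D (16): add — endpoints in different components.
MST edges: E–H, A–H, B–C, E–G, B–H, D–F, C–D; total weight 1+2+6+7+8+8+16 = 48.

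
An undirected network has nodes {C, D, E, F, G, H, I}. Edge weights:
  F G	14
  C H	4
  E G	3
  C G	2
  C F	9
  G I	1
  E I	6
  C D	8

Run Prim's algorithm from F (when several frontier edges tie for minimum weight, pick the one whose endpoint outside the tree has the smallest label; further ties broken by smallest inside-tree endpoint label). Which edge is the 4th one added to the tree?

E-G

Grow the tree from F using Prim:
Step 1: cheapest edge leaving the tree is C F (9); add C.
Step 2: cheapest edge leaving the tree is C G (2); add G.
Step 3: cheapest edge leaving the tree is G I (1); add I.
Step 4: cheapest edge leaving the tree is E G (3); add E.
Step 5: cheapest edge leaving the tree is C H (4); add H.
Step 6: cheapest edge leaving the tree is C D (8); add D.
The 4th edge added is E G.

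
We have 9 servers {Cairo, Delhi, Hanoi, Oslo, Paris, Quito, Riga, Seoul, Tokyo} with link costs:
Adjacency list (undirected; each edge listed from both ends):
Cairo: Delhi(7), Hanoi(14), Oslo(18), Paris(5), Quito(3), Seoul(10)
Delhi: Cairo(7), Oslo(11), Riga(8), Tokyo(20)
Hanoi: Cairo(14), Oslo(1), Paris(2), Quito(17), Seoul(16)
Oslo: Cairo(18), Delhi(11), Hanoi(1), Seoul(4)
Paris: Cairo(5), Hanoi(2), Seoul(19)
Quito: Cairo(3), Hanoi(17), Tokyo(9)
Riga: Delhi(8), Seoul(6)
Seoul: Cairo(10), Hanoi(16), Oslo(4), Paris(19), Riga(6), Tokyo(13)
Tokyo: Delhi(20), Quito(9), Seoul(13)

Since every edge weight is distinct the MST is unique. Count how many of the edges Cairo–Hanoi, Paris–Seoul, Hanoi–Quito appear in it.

Kruskal's algorithm — process edges by increasing weight (ties by edge label):
Hanoi–Oslo (1): add — endpoints in different components.
Hanoi–Paris (2): add — endpoints in different components.
Cairo–Quito (3): add — endpoints in different components.
Oslo–Seoul (4): add — endpoints in different components.
Cairo–Paris (5): add — endpoints in different components.
Riga–Seoul (6): add — endpoints in different components.
Cairo–Delhi (7): add — endpoints in different components.
Delhi–Riga (8): skip — Riga and Delhi already connected.
Quito–Tokyo (9): add — endpoints in different components.
MST edge set: {Hanoi–Oslo, Hanoi–Paris, Cairo–Quito, Oslo–Seoul, Cairo–Paris, Riga–Seoul, Cairo–Delhi, Quito–Tokyo}.
Of the listed edges, {} are in the MST → 0.

0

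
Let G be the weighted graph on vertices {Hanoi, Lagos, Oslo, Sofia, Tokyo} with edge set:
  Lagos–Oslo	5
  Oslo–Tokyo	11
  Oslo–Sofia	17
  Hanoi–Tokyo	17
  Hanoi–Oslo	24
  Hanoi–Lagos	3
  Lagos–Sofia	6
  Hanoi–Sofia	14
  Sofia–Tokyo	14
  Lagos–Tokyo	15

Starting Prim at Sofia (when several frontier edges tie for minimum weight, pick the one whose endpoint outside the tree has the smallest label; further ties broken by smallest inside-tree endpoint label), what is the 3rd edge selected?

Grow the tree from Sofia using Prim:
Step 1: cheapest edge leaving the tree is Lagos–Sofia (6); add Lagos.
Step 2: cheapest edge leaving the tree is Hanoi–Lagos (3); add Hanoi.
Step 3: cheapest edge leaving the tree is Lagos–Oslo (5); add Oslo.
Step 4: cheapest edge leaving the tree is Oslo–Tokyo (11); add Tokyo.
The 3rd edge added is Lagos–Oslo.

Lagos-Oslo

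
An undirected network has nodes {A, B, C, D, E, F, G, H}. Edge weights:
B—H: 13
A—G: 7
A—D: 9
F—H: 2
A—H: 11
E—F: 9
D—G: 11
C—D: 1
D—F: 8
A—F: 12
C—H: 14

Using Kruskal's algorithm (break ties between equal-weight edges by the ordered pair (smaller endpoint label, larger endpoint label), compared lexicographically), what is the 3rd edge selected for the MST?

A-G

Sort edges by weight, then run Kruskal:
C—D (1): add — endpoints in different components.
F—H (2): add — endpoints in different components.
A—G (7): add — endpoints in different components.
D—F (8): add — endpoints in different components.
A—D (9): add — endpoints in different components.
E—F (9): add — endpoints in different components.
A—H (11): skip — A and H already connected.
D—G (11): skip — D and G already connected.
A—F (12): skip — A and F already connected.
B—H (13): add — endpoints in different components.
The 3rd edge added is A—G.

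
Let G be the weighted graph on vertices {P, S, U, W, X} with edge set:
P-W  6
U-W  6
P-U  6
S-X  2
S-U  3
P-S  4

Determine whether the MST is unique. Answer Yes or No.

Kruskal: consider edges lightest-first.
S-X (2): add. Components now {S,X} {W} {P} {U}
S-U (3): add. Components now {S,U,X} {W} {P}
P-S (4): add. Components now {P,S,U,X} {W}
P-U (6): skip — P and U already connected.
P-W (6): add. Components now {P,S,U,W,X}
Non-tree edge U-W has weight 6, equal to the heaviest edge on its tree cycle — swapping gives another MST of the same weight. Not unique.

No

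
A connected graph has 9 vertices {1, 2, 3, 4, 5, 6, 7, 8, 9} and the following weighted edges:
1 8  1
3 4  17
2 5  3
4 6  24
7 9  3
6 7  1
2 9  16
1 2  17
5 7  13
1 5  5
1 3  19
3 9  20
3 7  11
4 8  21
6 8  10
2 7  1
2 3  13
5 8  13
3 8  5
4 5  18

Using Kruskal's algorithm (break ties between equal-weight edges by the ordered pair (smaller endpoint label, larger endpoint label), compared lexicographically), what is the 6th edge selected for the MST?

Kruskal: consider edges lightest-first.
1 8 (1): add — endpoints in different components.
2 7 (1): add — endpoints in different components.
6 7 (1): add — endpoints in different components.
2 5 (3): add — endpoints in different components.
7 9 (3): add — endpoints in different components.
1 5 (5): add — endpoints in different components.
3 8 (5): add — endpoints in different components.
6 8 (10): skip — 6 and 8 already connected.
3 7 (11): skip — 3 and 7 already connected.
2 3 (13): skip — 2 and 3 already connected.
5 7 (13): skip — 5 and 7 already connected.
5 8 (13): skip — 5 and 8 already connected.
2 9 (16): skip — 2 and 9 already connected.
1 2 (17): skip — 1 and 2 already connected.
3 4 (17): add — endpoints in different components.
The 6th edge added is 1 5.

1-5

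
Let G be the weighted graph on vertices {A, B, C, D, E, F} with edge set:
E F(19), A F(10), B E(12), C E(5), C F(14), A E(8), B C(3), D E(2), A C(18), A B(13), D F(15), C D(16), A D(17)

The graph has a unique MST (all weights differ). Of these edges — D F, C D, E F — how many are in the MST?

0

Kruskal: consider edges lightest-first.
D E (2): add. Components now {A} {B} {C} {D,E} {F}
B C (3): add. Components now {A} {B,C} {D,E} {F}
C E (5): add. Components now {A} {B,C,D,E} {F}
A E (8): add. Components now {A,B,C,D,E} {F}
A F (10): add. Components now {A,B,C,D,E,F}
MST edge set: {D E, B C, C E, A E, A F}.
Of the listed edges, {} are in the MST → 0.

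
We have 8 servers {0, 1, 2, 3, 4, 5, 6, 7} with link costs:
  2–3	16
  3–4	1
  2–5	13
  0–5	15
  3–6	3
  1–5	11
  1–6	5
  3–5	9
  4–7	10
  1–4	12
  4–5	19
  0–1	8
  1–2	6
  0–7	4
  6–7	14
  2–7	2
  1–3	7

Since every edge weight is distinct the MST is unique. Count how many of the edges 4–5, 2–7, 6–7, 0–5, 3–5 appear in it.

2

Kruskal: consider edges lightest-first.
3–4 (1): add — endpoints in different components.
2–7 (2): add — endpoints in different components.
3–6 (3): add — endpoints in different components.
0–7 (4): add — endpoints in different components.
1–6 (5): add — endpoints in different components.
1–2 (6): add — endpoints in different components.
1–3 (7): skip — 1 and 3 already connected.
0–1 (8): skip — 0 and 1 already connected.
3–5 (9): add — endpoints in different components.
MST edge set: {3–4, 2–7, 3–6, 0–7, 1–6, 1–2, 3–5}.
Of the listed edges, {2–7, 3–5} are in the MST → 2.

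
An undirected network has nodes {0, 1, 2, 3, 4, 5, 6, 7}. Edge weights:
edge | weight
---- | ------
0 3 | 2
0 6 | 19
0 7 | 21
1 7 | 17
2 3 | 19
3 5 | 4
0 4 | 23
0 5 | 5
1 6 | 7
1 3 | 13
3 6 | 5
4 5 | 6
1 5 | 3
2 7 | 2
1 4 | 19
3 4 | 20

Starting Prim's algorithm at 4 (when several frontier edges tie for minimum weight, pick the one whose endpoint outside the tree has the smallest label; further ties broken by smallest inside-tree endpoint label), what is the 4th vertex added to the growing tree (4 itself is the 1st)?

3

Prim, starting at 4.
Step 1: cheapest edge leaving the tree is 4 5 (6); add 5.
Step 2: cheapest edge leaving the tree is 1 5 (3); add 1.
Step 3: cheapest edge leaving the tree is 3 5 (4); add 3.
Step 4: cheapest edge leaving the tree is 0 3 (2); add 0.
Step 5: cheapest edge leaving the tree is 3 6 (5); add 6.
Step 6: cheapest edge leaving the tree is 1 7 (17); add 7.
Step 7: cheapest edge leaving the tree is 2 7 (2); add 2.
Vertex order: 4, 5, 1, 3, 0, 6, 7, 2. The 4th vertex is 3.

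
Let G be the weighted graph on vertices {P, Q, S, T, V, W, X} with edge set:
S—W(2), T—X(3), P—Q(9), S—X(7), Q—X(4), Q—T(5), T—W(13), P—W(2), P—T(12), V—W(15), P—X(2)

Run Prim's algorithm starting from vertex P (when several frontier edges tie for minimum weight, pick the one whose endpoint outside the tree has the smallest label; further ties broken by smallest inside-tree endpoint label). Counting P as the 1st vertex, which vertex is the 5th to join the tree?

Prim's algorithm from P:
Step 1: cheapest edge leaving the tree is P—W (2); add W.
Step 2: cheapest edge leaving the tree is S—W (2); add S.
Step 3: cheapest edge leaving the tree is P—X (2); add X.
Step 4: cheapest edge leaving the tree is T—X (3); add T.
Step 5: cheapest edge leaving the tree is Q—X (4); add Q.
Step 6: cheapest edge leaving the tree is V—W (15); add V.
Vertex order: P, W, S, X, T, Q, V. The 5th vertex is T.

T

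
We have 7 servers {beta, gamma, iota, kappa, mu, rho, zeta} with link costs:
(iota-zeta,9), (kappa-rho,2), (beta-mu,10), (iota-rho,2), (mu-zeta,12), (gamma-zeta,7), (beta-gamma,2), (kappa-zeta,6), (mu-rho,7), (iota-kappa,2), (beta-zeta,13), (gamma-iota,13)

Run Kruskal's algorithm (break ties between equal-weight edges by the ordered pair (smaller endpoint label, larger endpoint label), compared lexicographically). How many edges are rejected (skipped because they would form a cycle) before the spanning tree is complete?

1

Kruskal: consider edges lightest-first.
beta-gamma (2): add — endpoints in different components.
iota-kappa (2): add — endpoints in different components.
iota-rho (2): add — endpoints in different components.
kappa-rho (2): skip — kappa and rho already connected.
kappa-zeta (6): add — endpoints in different components.
gamma-zeta (7): add — endpoints in different components.
mu-rho (7): add — endpoints in different components.
Edges rejected before the tree was complete: 1.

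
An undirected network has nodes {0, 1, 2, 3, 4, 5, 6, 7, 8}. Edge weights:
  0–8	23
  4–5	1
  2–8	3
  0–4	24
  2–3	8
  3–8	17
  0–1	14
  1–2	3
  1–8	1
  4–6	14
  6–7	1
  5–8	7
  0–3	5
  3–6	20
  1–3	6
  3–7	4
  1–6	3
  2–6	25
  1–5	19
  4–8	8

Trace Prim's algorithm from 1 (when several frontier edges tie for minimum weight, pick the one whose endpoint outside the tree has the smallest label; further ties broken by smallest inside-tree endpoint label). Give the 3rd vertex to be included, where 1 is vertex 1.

2

Grow the tree from 1 using Prim:
Step 1: cheapest edge leaving the tree is 1–8 (1); add 8.
Step 2: cheapest edge leaving the tree is 1–2 (3); add 2.
Step 3: cheapest edge leaving the tree is 1–6 (3); add 6.
Step 4: cheapest edge leaving the tree is 6–7 (1); add 7.
Step 5: cheapest edge leaving the tree is 3–7 (4); add 3.
Step 6: cheapest edge leaving the tree is 0–3 (5); add 0.
Step 7: cheapest edge leaving the tree is 5–8 (7); add 5.
Step 8: cheapest edge leaving the tree is 4–5 (1); add 4.
Vertex order: 1, 8, 2, 6, 7, 3, 0, 5, 4. The 3rd vertex is 2.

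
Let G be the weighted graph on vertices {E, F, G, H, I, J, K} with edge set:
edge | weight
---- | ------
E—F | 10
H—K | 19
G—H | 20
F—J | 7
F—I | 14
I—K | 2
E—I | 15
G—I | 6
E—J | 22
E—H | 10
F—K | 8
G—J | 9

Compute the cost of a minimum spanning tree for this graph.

43

Sort edges by weight, then run Kruskal:
I—K (2): add. Components now {E} {F} {G} {H} {I,K} {J}
G—I (6): add. Components now {E} {F} {G,I,K} {H} {J}
F—J (7): add. Components now {E} {F,J} {G,I,K} {H}
F—K (8): add. Components now {E} {F,G,I,J,K} {H}
G—J (9): skip — G and J already connected.
E—F (10): add. Components now {E,F,G,I,J,K} {H}
E—H (10): add. Components now {E,F,G,H,I,J,K}
MST edges: I—K, G—I, F—J, F—K, E—F, E—H; total weight 2+6+7+8+10+10 = 43.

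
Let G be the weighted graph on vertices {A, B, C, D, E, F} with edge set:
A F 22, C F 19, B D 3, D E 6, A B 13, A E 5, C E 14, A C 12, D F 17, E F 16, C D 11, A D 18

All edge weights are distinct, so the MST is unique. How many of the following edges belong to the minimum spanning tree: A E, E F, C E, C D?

Kruskal's algorithm — process edges by increasing weight (ties by edge label):
B D (3): add. Components now {A} {B,D} {C} {E} {F}
A E (5): add. Components now {A,E} {B,D} {C} {F}
D E (6): add. Components now {A,B,D,E} {C} {F}
C D (11): add. Components now {A,B,C,D,E} {F}
A C (12): skip — A and C already connected.
A B (13): skip — A and B already connected.
C E (14): skip — C and E already connected.
E F (16): add. Components now {A,B,C,D,E,F}
MST edge set: {B D, A E, D E, C D, E F}.
Of the listed edges, {A E, E F, C D} are in the MST → 3.

3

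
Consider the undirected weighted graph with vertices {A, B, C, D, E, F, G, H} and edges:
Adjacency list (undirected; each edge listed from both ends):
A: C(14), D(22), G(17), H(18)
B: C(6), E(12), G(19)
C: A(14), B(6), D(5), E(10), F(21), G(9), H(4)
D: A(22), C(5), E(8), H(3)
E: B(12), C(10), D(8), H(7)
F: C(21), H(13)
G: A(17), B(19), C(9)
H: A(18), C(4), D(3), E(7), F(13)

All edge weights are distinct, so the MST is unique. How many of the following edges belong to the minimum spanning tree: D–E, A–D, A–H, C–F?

0

Kruskal: consider edges lightest-first.
D–H (3): add — endpoints in different components.
C–H (4): add — endpoints in different components.
C–D (5): skip — C and D already connected.
B–C (6): add — endpoints in different components.
E–H (7): add — endpoints in different components.
D–E (8): skip — D and E already connected.
C–G (9): add — endpoints in different components.
C–E (10): skip — C and E already connected.
B–E (12): skip — B and E already connected.
F–H (13): add — endpoints in different components.
A–C (14): add — endpoints in different components.
MST edge set: {D–H, C–H, B–C, E–H, C–G, F–H, A–C}.
Of the listed edges, {} are in the MST → 0.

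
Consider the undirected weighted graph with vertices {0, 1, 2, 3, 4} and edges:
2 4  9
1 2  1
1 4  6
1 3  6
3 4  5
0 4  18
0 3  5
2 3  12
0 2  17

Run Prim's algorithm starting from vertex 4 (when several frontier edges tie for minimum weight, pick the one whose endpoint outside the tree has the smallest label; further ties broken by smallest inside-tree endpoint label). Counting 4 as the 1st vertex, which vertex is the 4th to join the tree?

1

Prim's algorithm from 4:
Step 1: cheapest edge leaving the tree is 3 4 (5); add 3.
Step 2: cheapest edge leaving the tree is 0 3 (5); add 0.
Step 3: cheapest edge leaving the tree is 1 3 (6); add 1.
Step 4: cheapest edge leaving the tree is 1 2 (1); add 2.
Vertex order: 4, 3, 0, 1, 2. The 4th vertex is 1.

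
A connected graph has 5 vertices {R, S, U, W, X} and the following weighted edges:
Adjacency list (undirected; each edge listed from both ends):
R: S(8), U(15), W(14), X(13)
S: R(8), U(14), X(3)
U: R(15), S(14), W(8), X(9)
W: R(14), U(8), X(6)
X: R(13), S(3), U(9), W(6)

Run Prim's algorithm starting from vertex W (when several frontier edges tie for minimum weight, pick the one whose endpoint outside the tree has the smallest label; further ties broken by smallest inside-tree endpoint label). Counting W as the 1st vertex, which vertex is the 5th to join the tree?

Prim's algorithm from W:
Step 1: cheapest edge leaving the tree is W–X (6); add X.
Step 2: cheapest edge leaving the tree is S–X (3); add S.
Step 3: cheapest edge leaving the tree is R–S (8); add R.
Step 4: cheapest edge leaving the tree is U–W (8); add U.
Vertex order: W, X, S, R, U. The 5th vertex is U.

U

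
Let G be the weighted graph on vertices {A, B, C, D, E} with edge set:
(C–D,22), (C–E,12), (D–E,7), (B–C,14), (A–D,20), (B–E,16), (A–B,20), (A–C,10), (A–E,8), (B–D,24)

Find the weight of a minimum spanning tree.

Prim, starting at D.
Step 1: cheapest edge leaving the tree is D–E (7); add E.
Step 2: cheapest edge leaving the tree is A–E (8); add A.
Step 3: cheapest edge leaving the tree is A–C (10); add C.
Step 4: cheapest edge leaving the tree is B–C (14); add B.
MST edges: D–E, A–E, A–C, B–C; total weight 7+8+10+14 = 39.

39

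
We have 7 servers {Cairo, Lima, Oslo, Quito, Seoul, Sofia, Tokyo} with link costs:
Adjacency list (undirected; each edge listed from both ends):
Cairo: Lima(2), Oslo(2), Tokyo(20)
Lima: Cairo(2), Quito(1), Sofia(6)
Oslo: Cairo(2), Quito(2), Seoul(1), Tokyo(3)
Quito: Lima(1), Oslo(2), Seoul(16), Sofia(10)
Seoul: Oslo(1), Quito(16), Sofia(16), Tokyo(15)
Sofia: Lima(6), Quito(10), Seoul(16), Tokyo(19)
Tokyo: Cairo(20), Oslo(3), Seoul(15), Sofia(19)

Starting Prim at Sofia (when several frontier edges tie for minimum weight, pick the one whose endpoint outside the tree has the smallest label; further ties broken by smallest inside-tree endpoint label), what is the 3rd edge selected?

Prim's algorithm from Sofia:
Step 1: cheapest edge leaving the tree is Lima-Sofia (6); add Lima.
Step 2: cheapest edge leaving the tree is Lima-Quito (1); add Quito.
Step 3: cheapest edge leaving the tree is Cairo-Lima (2); add Cairo.
Step 4: cheapest edge leaving the tree is Cairo-Oslo (2); add Oslo.
Step 5: cheapest edge leaving the tree is Oslo-Seoul (1); add Seoul.
Step 6: cheapest edge leaving the tree is Oslo-Tokyo (3); add Tokyo.
The 3rd edge added is Cairo-Lima.

Cairo-Lima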